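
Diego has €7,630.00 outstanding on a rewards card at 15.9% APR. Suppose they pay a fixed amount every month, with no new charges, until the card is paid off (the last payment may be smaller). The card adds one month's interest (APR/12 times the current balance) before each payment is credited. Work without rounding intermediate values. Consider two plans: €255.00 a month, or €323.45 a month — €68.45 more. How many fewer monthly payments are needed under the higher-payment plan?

Monthly rate r = 15.9%/12 = 1.325% = 0.01325.
At €255.00/mo: n = ⌈−ln(1 − rB₀/P)/ln(1+r)⌉ = 39 payments (last €92.42); total interest = total paid − €7,630.00 = €2,152.42.
At €323.45/mo: 29 payments (last €153.30); total interest €1,579.90.
Payments saved = 39 − 29 = 10.

10 fewer payments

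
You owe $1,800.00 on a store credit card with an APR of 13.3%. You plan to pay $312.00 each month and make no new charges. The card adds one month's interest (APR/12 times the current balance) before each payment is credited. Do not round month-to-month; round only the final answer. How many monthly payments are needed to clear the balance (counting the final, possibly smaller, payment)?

6 months

Monthly rate r = 13.3%/12 = 1.10833% = 0.0110833.
Recurrence: B ← B·(1+r) − $312.00.
Month 1: interest $19.95; balance after payment $1,507.95.
Month 2: interest $16.71; balance after payment $1,212.66.
Month 3: interest $13.44; balance after payment $914.10.
Month 4: interest $10.13; balance after payment $612.23.
Month 5: interest $6.79; balance after payment $307.02.
Month 6: interest $3.40; balance after payment $0.00.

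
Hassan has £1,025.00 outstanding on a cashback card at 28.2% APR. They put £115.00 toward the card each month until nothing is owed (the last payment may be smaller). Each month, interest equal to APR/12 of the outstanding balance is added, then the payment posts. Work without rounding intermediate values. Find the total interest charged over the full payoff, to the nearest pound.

£139

Monthly rate r = 28.2%/12 = 2.35% = 0.0235.
Payoff takes n = ⌈−ln(1 − rB₀/P)/ln(1+r)⌉ = ⌈10.119⌉ = 11 payments; the last is £13.77.
Total paid = 10·£115.00 + £13.77 = £1,163.77.
Total interest = total paid − principal = £1,163.77 − £1,025.00 = £138.77.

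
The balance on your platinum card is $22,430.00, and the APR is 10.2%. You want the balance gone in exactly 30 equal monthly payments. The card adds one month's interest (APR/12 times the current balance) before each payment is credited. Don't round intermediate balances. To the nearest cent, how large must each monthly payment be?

$850.20

Monthly rate r = 10.2%/12 = 0.85% = 0.0085.
Level-payment amortization: P = B₀·r / (1 − (1+r)^(−n)) = 22430.00·0.0085 / (1 − 1.0085^(−30)).
Denominator 1 − (1+r)^(−30) = 0.224247965.
P = 190.655 / 0.224247965 ≈ 850.20.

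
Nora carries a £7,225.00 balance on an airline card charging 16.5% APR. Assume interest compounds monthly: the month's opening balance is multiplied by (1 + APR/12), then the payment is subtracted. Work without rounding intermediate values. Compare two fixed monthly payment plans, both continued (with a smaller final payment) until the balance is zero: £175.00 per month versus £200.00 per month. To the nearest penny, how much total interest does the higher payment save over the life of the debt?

£690.63

Monthly rate r = 16.5%/12 = 1.375% = 0.01375.
At £175.00/mo: n = ⌈−ln(1 − rB₀/P)/ln(1+r)⌉ = 62 payments (last £71.41); total interest = total paid − £7,225.00 = £3,521.41.
At £200.00/mo: 51 payments (last £55.78); total interest £2,830.78.
Interest saved = £3,521.41 − £2,830.78 = £690.63.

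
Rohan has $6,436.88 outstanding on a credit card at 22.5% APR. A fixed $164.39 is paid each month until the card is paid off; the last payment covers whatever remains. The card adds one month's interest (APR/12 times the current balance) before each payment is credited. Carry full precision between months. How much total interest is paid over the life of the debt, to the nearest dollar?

$5,288

Monthly rate r = 22.5%/12 = 1.875% = 0.01875.
Payoff takes n = ⌈−ln(1 − rB₀/P)/ln(1+r)⌉ = ⌈71.323⌉ = 72 payments; the last is $53.47.
Total paid = 71·$164.39 + $53.47 = $11,725.16.
Total interest = total paid − principal = $11,725.16 − $6,436.88 = $5,288.28.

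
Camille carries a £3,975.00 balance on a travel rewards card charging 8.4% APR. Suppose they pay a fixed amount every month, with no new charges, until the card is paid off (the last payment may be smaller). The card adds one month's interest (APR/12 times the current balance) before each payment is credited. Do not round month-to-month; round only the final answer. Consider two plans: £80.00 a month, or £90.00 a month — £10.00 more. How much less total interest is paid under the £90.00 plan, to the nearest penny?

Monthly rate r = 8.4%/12 = 0.7% = 0.007.
At £80.00/mo: n = ⌈−ln(1 − rB₀/P)/ln(1+r)⌉ = 62 payments (last £21.97); total interest = total paid − £3,975.00 = £926.97.
At £90.00/mo: 54 payments (last £1.93); total interest £796.93.
Interest saved = £926.97 − £796.93 = £130.04.

£130.04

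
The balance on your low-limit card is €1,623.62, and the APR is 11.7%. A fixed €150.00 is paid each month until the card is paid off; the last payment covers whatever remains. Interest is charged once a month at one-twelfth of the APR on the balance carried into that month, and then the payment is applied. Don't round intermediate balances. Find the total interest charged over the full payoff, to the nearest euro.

Monthly rate r = 11.7%/12 = 0.975% = 0.00975.
Payoff takes n = ⌈−ln(1 − rB₀/P)/ln(1+r)⌉ = ⌈11.495⌉ = 12 payments; the last is €74.38.
Total paid = 11·€150.00 + €74.38 = €1,724.38.
Total interest = total paid − principal = €1,724.38 − €1,623.62 = €100.76.

€101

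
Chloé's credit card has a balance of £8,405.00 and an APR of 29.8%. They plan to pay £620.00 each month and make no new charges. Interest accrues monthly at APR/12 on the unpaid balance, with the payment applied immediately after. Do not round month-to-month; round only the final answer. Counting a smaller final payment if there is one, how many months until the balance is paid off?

Monthly rate r = 29.8%/12 = 2.48333% = 0.0248333.
Recurrence: B ← B·(1+r) − £620.00.
Month 1: interest £208.72; balance after payment £7,993.72.
Month 2: interest £198.51; balance after payment £7,572.23.
Closed form: n = −ln(1 − rB₀/P)/ln(1+r) = −ln(0.66335)/ln(1.02483) ≈ 16.733, so the balance reaches zero during payment 17.

17 months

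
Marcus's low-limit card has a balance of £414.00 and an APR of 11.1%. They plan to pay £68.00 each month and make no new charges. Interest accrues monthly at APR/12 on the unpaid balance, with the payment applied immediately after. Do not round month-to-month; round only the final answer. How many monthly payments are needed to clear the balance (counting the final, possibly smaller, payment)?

Monthly rate r = 11.1%/12 = 0.925% = 0.00925.
Recurrence: B ← B·(1+r) − £68.00.
Month 1: interest £3.83; balance after payment £349.83.
Month 2: interest £3.24; balance after payment £285.07.
Closed form: n = −ln(1 − rB₀/P)/ln(1+r) = −ln(0.94368)/ln(1.00925) ≈ 6.295, so the balance reaches zero during payment 7.

7 payments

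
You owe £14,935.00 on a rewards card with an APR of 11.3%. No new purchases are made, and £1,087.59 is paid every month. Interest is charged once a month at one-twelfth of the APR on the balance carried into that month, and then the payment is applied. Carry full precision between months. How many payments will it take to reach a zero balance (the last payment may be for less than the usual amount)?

Monthly rate r = 11.3%/12 = 0.941667% = 0.00941667.
Recurrence: B ← B·(1+r) − £1,087.59.
Month 1: interest £140.64; balance after payment £13,988.05.
Month 2: interest £131.72; balance after payment £13,032.18.
Closed form: n = −ln(1 − rB₀/P)/ln(1+r) = −ln(0.87069)/ln(1.00942) ≈ 14.774, so the balance reaches zero during payment 15.

15 payments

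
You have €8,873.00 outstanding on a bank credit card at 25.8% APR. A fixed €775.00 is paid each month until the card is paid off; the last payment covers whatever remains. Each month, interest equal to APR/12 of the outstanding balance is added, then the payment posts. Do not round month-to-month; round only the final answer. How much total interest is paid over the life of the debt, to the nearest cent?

Monthly rate r = 25.8%/12 = 2.15% = 0.0215.
Payoff takes n = ⌈−ln(1 − rB₀/P)/ln(1+r)⌉ = ⌈13.283⌉ = 14 payments; the last is €221.35.
Total paid = 13·€775.00 + €221.35 = €10,296.35.
Total interest = total paid − principal = €10,296.35 − €8,873.00 = €1,423.35.

€1,423.35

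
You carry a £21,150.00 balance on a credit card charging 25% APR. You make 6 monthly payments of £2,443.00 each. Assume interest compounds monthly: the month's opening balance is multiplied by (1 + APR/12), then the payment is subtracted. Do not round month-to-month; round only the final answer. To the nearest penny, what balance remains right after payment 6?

Monthly rate r = 25%/12 = 2.08333% = 0.0208333.
Each month: B ← B·(1+r) − £2,443.00.
Month 1: interest £440.62; balance after payment £19,147.62.
Month 2: interest £398.91; balance after payment £17,103.53.
Month 3: interest £356.32; balance after payment £15,016.86.
Month 4: interest £312.85; balance after payment £12,886.71.
Month 5: interest £268.47; balance after payment £10,712.18.
Month 6: interest £223.17; balance after payment £8,492.35.

£8,492.35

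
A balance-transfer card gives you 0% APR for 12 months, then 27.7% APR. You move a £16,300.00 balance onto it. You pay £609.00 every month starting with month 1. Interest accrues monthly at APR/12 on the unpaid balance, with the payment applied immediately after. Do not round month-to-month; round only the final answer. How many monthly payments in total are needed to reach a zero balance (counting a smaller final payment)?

31 payments

Promo months 1–12 at r₀ = 0%/12 = 0; months 13+ at r₁ = 27.7%/12 = 0.0230833.
After month 12 (no interest yet): B = £16,300.00 − 12·£609.00 = £8,992.00.
Then at r₁ with £609.00/mo: n₂ = −ln(1 − r₁·B/P)/ln(1+r₁) ≈ 18.26 → 19 more payments.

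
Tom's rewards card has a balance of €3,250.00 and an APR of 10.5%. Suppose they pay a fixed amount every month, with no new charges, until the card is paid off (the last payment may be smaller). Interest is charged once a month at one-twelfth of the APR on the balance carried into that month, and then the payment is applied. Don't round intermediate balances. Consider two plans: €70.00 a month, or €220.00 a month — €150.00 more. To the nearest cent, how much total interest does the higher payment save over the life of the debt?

Monthly rate r = 10.5%/12 = 0.875% = 0.00875.
At €70.00/mo: n = ⌈−ln(1 − rB₀/P)/ln(1+r)⌉ = 60 payments (last €58.64); total interest = total paid − €3,250.00 = €938.64.
At €220.00/mo: 16 payments (last €195.41); total interest €245.41.
Interest saved = €938.64 − €245.41 = €693.23.

€693.23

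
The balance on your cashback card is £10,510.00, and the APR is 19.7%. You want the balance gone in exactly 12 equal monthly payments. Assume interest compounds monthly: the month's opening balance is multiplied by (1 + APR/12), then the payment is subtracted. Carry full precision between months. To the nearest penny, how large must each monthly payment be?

£972.08

Monthly rate r = 19.7%/12 = 1.64167% = 0.0164167.
Level-payment amortization: P = B₀·r / (1 − (1+r)^(−n)) = 10510.00·0.0164167 / (1 − 1.01642^(−12)).
Denominator 1 − (1+r)^(−12) = 0.177494773.
P = 172.539 / 0.177494773 ≈ 972.08.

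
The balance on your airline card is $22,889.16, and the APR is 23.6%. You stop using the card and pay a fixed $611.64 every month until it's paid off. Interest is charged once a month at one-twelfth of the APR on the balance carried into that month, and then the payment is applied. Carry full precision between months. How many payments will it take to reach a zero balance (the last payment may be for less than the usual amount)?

69 months

Monthly rate r = 23.6%/12 = 1.96667% = 0.0196667.
Recurrence: B ← B·(1+r) − $611.64.
Month 1: interest $450.15; balance after payment $22,727.67.
Month 2: interest $446.98; balance after payment $22,563.01.
Closed form: n = −ln(1 − rB₀/P)/ln(1+r) = −ln(0.26402)/ln(1.01967) ≈ 68.378, so the balance reaches zero during payment 69.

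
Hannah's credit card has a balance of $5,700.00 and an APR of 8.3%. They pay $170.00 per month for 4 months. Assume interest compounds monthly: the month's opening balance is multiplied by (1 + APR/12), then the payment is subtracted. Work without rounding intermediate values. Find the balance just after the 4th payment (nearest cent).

$5,172.26

Monthly rate r = 8.3%/12 = 0.691667% = 0.00691667.
Each month: B ← B·(1+r) − $170.00.
Month 1: interest $39.43; balance after payment $5,569.43.
Month 2: interest $38.52; balance after payment $5,437.95.
Month 3: interest $37.61; balance after payment $5,305.56.
Month 4: interest $36.70; balance after payment $5,172.26.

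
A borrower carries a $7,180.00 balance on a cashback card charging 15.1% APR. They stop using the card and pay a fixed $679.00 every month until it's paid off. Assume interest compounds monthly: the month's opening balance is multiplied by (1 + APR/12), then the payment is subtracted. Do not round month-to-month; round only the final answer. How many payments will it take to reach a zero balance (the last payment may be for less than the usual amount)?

Monthly rate r = 15.1%/12 = 1.25833% = 0.0125833.
Recurrence: B ← B·(1+r) − $679.00.
Month 1: interest $90.35; balance after payment $6,591.35.
Month 2: interest $82.94; balance after payment $5,995.29.
Closed form: n = −ln(1 − rB₀/P)/ln(1+r) = −ln(0.86694)/ln(1.01258) ≈ 11.419, so the balance reaches zero during payment 12.

12 months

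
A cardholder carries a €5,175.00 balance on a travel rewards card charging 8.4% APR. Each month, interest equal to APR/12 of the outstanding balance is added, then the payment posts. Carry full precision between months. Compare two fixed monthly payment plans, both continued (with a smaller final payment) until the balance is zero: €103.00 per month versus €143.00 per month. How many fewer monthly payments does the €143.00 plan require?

21 fewer payments

Monthly rate r = 8.4%/12 = 0.7% = 0.007.
At €103.00/mo: n = ⌈−ln(1 − rB₀/P)/ln(1+r)⌉ = 63 payments (last €13.51); total interest = total paid − €5,175.00 = €1,224.51.
At €143.00/mo: 42 payments (last €125.53); total interest €813.53.
Payments saved = 63 − 42 = 21.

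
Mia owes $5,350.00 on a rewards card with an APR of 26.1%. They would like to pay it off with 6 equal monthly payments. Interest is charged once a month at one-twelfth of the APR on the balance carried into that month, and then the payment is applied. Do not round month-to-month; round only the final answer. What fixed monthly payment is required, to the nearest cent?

$960.76

Monthly rate r = 26.1%/12 = 2.175% = 0.02175.
Level-payment amortization: P = B₀·r / (1 − (1+r)^(−n)) = 5350.00·0.02175 / (1 − 1.02175^(−6)).
Denominator 1 − (1+r)^(−6) = 0.12111486.
P = 116.363 / 0.12111486 ≈ 960.76.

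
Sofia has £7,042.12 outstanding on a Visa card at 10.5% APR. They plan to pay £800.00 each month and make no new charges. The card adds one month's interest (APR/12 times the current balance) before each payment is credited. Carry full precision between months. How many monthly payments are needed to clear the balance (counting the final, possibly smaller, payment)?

10 payments

Monthly rate r = 10.5%/12 = 0.875% = 0.00875.
Recurrence: B ← B·(1+r) − £800.00.
Month 1: interest £61.62; balance after payment £6,303.74.
Month 2: interest £55.16; balance after payment £5,558.90.
Closed form: n = −ln(1 − rB₀/P)/ln(1+r) = −ln(0.92298)/ln(1.00875) ≈ 9.200, so the balance reaches zero during payment 10.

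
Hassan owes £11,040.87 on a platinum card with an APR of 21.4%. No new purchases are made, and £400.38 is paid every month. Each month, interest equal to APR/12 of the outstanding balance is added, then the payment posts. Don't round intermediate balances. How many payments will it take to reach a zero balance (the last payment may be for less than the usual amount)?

Monthly rate r = 21.4%/12 = 1.78333% = 0.0178333.
Recurrence: B ← B·(1+r) − £400.38.
Month 1: interest £196.90; balance after payment £10,837.39.
Month 2: interest £193.27; balance after payment £10,630.27.
Closed form: n = −ln(1 − rB₀/P)/ln(1+r) = −ln(0.50823)/ln(1.01783) ≈ 38.290, so the balance reaches zero during payment 39.

39 payments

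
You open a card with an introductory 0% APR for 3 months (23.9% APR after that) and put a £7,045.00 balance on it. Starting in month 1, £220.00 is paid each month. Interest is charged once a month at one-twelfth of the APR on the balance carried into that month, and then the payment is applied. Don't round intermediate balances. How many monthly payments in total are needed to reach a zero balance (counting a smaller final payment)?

47 payments

Promo months 1–3 at r₀ = 0%/12 = 0; months 4+ at r₁ = 23.9%/12 = 0.0199167.
After month 3 (no interest yet): B = £7,045.00 − 3·£220.00 = £6,385.00.
Then at r₁ with £220.00/mo: n₂ = −ln(1 − r₁·B/P)/ln(1+r₁) ≈ 43.75 → 44 more payments.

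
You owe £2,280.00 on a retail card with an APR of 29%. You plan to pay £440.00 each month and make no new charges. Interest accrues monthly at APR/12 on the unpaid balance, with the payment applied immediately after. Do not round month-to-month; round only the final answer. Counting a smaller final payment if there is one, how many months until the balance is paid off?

Monthly rate r = 29%/12 = 2.41667% = 0.0241667.
Recurrence: B ← B·(1+r) − £440.00.
Month 1: interest £55.10; balance after payment £1,895.10.
Month 2: interest £45.80; balance after payment £1,500.90.
Month 3: interest £36.27; balance after payment £1,097.17.
Month 4: interest £26.51; balance after payment £683.68.
Month 5: interest £16.52; balance after payment £260.21.
Month 6: interest £6.29; balance after payment £0.00.

6 months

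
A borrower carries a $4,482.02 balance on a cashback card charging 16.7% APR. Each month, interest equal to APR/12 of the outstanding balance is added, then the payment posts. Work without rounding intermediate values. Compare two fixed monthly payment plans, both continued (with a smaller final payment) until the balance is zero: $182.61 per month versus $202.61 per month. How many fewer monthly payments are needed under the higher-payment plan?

Monthly rate r = 16.7%/12 = 1.39167% = 0.0139167.
At $182.61/mo: n = ⌈−ln(1 − rB₀/P)/ln(1+r)⌉ = 31 payments (last $43.58); total interest = total paid − $4,482.02 = $1,039.86.
At $202.61/mo: 27 payments (last $126.74); total interest $912.58.
Payments saved = 31 − 27 = 4.

4 fewer payments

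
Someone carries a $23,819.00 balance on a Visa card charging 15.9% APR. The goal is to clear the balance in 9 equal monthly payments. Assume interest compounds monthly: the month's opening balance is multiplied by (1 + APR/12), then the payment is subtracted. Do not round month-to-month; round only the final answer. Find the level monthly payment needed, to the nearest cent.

$2,824.97

Monthly rate r = 15.9%/12 = 1.325% = 0.01325.
Level-payment amortization: P = B₀·r / (1 − (1+r)^(−n)) = 23819.00·0.01325 / (1 − 1.01325^(−9)).
Denominator 1 − (1+r)^(−9) = 0.111718764.
P = 315.602 / 0.111718764 ≈ 2824.97.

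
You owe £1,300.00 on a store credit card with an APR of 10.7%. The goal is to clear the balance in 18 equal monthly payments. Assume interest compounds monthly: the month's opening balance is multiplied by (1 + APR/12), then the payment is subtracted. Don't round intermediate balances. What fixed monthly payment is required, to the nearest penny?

£78.49

Monthly rate r = 10.7%/12 = 0.891667% = 0.00891667.
Level-payment amortization: P = B₀·r / (1 − (1+r)^(−n)) = 1300.00·0.00891667 / (1 − 1.00892^(−18)).
Denominator 1 − (1+r)^(−18) = 0.147676102.
P = 11.5917 / 0.147676102 ≈ 78.49.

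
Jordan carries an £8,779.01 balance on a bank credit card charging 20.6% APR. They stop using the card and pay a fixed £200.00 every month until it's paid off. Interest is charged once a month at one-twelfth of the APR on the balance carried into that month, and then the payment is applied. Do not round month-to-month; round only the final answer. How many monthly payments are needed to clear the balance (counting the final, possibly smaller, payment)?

83 payments

Monthly rate r = 20.6%/12 = 1.71667% = 0.0171667.
Recurrence: B ← B·(1+r) − £200.00.
Month 1: interest £150.71; balance after payment £8,729.72.
Month 2: interest £149.86; balance after payment £8,679.58.
Closed form: n = −ln(1 − rB₀/P)/ln(1+r) = −ln(0.24647)/ln(1.01717) ≈ 82.282, so the balance reaches zero during payment 83.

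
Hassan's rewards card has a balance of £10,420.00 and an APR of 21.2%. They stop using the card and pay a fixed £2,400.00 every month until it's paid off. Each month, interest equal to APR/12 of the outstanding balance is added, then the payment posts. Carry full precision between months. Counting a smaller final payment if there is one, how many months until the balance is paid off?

Monthly rate r = 21.2%/12 = 1.76667% = 0.0176667.
Recurrence: B ← B·(1+r) − £2,400.00.
Month 1: interest £184.09; balance after payment £8,204.09.
Month 2: interest £144.94; balance after payment £5,949.03.
Month 3: interest £105.10; balance after payment £3,654.12.
Month 4: interest £64.56; balance after payment £1,318.68.
Month 5: interest £23.30; balance after payment £0.00.

5 months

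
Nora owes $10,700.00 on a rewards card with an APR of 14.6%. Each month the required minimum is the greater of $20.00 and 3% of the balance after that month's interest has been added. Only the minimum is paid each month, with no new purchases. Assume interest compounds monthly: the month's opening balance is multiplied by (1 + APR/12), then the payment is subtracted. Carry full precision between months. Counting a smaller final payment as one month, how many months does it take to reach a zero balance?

Monthly rate r = 14.6%/12 = 1.21667% = 0.0121667.
While 3% of the post-interest balance exceeds $20.00, each month B ← (B·(1+r))·(1 − 0.03), i.e. B shrinks by the factor (1+r)·0.97 = 0.9818.
This holds for months 1–152. Entering month 153 the balance is $656.14; 3% of the post-interest balance is now below $20.00, so the flat $20.00 minimum applies from here.
From month 153 a fixed $20.00 at rate r clears $656.14 in 43 more payments. Total: 152 + 43 = 195 months.

195 months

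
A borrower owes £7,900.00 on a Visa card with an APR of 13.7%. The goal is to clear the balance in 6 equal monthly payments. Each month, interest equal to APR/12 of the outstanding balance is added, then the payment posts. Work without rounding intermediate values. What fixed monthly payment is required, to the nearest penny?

Monthly rate r = 13.7%/12 = 1.14167% = 0.0114167.
Level-payment amortization: P = B₀·r / (1 − (1+r)^(−n)) = 7900.00·0.0114167 / (1 − 1.01142^(−6)).
Denominator 1 − (1+r)^(−6) = 0.0658440924.
P = 90.1917 / 0.0658440924 ≈ 1369.78.

£1,369.78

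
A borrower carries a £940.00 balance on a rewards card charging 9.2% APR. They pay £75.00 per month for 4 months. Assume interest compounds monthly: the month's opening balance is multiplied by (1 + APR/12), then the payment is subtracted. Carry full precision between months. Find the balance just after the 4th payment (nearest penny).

£665.69

Monthly rate r = 9.2%/12 = 0.766667% = 0.00766667.
Each month: B ← B·(1+r) − £75.00.
Month 1: interest £7.21; balance after payment £872.21.
Month 2: interest £6.69; balance after payment £803.89.
Month 3: interest £6.16; balance after payment £735.06.
Month 4: interest £5.64; balance after payment £665.69.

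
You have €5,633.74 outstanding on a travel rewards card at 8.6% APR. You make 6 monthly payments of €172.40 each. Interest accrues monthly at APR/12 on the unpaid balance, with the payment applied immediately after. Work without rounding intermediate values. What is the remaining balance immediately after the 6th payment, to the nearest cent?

Monthly rate r = 8.6%/12 = 0.716667% = 0.00716667.
Each month: B ← B·(1+r) − €172.40.
Month 1: interest €40.38; balance after payment €5,501.72.
Month 2: interest €39.43; balance after payment €5,368.74.
Month 3: interest €38.48; balance after payment €5,234.82.
Month 4: interest €37.52; balance after payment €5,099.94.
Month 5: interest €36.55; balance after payment €4,964.09.
Month 6: interest €35.58; balance after payment €4,827.26.

€4,827.26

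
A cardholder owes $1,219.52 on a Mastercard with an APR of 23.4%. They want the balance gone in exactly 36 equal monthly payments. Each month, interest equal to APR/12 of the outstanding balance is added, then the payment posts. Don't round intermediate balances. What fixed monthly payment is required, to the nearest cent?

$47.46

Monthly rate r = 23.4%/12 = 1.95% = 0.0195.
Level-payment amortization: P = B₀·r / (1 − (1+r)^(−n)) = 1219.52·0.0195 / (1 − 1.0195^(−36)).
Denominator 1 − (1+r)^(−36) = 0.501046911.
P = 23.7806 / 0.501046911 ≈ 47.46.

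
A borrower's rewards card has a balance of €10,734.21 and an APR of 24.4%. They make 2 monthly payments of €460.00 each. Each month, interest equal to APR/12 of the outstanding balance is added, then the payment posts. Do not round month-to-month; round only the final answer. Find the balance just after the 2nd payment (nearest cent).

Monthly rate r = 24.4%/12 = 2.03333% = 0.0203333.
Each month: B ← B·(1+r) − €460.00.
Month 1: interest €218.26; balance after payment €10,492.47.
Month 2: interest €213.35; balance after payment €10,245.82.

€10,245.82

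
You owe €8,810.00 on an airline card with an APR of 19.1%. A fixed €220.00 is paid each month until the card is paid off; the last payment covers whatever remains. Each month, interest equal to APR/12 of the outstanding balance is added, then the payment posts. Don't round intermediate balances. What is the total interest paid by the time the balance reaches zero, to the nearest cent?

€5,323.02

Monthly rate r = 19.1%/12 = 1.59167% = 0.0159167.
Payoff takes n = ⌈−ln(1 − rB₀/P)/ln(1+r)⌉ = ⌈64.240⌉ = 65 payments; the last is €53.02.
Total paid = 64·€220.00 + €53.02 = €14,133.02.
Total interest = total paid − principal = €14,133.02 − €8,810.00 = €5,323.02.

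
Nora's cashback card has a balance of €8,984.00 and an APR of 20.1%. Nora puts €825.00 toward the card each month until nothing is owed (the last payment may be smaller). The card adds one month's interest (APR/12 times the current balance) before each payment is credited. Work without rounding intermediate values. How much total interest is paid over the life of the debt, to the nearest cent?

€1,018.55

Monthly rate r = 20.1%/12 = 1.675% = 0.01675.
Payoff takes n = ⌈−ln(1 − rB₀/P)/ln(1+r)⌉ = ⌈12.123⌉ = 13 payments; the last is €102.55.
Total paid = 12·€825.00 + €102.55 = €10,002.55.
Total interest = total paid − principal = €10,002.55 − €8,984.00 = €1,018.55.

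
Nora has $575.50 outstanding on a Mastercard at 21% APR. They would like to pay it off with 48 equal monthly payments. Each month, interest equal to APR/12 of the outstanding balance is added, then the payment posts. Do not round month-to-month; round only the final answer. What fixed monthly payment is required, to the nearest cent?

$17.82

Monthly rate r = 21%/12 = 1.75% = 0.0175.
Level-payment amortization: P = B₀·r / (1 − (1+r)^(−n)) = 575.50·0.0175 / (1 − 1.0175^(−48)).
Denominator 1 − (1+r)^(−48) = 0.565141523.
P = 10.0713 / 0.565141523 ≈ 17.82.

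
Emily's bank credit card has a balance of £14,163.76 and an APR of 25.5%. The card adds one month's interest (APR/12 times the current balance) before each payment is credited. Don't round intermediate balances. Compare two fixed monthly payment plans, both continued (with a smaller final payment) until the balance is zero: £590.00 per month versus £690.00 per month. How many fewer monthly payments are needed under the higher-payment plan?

Monthly rate r = 25.5%/12 = 2.125% = 0.02125.
At £590.00/mo: n = ⌈−ln(1 − rB₀/P)/ln(1+r)⌉ = 34 payments (last £553.77); total interest = total paid − £14,163.76 = £5,860.01.
At £690.00/mo: 28 payments (last £176.00); total interest £4,642.24.
Payments saved = 34 − 28 = 6.

6 fewer payments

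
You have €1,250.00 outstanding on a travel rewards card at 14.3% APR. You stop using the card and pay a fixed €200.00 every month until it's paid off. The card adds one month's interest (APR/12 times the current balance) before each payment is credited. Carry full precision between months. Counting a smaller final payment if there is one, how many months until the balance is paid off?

Monthly rate r = 14.3%/12 = 1.19167% = 0.0119167.
Recurrence: B ← B·(1+r) − €200.00.
Month 1: interest €14.90; balance after payment €1,064.90.
Month 2: interest €12.69; balance after payment €877.59.
Closed form: n = −ln(1 − rB₀/P)/ln(1+r) = −ln(0.92552)/ln(1.01192) ≈ 6.534, so the balance reaches zero during payment 7.

7 months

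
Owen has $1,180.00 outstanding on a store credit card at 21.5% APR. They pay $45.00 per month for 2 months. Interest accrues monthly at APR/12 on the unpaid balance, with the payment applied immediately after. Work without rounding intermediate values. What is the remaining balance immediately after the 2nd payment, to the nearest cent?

Monthly rate r = 21.5%/12 = 1.79167% = 0.0179167.
Each month: B ← B·(1+r) − $45.00.
Month 1: interest $21.14; balance after payment $1,156.14.
Month 2: interest $20.71; balance after payment $1,131.86.

$1,131.86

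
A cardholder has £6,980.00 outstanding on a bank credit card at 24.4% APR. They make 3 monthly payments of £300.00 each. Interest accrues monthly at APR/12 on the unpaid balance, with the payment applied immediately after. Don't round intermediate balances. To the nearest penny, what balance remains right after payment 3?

Monthly rate r = 24.4%/12 = 2.03333% = 0.0203333.
Each month: B ← B·(1+r) − £300.00.
Month 1: interest £141.93; balance after payment £6,821.93.
Month 2: interest £138.71; balance after payment £6,660.64.
Month 3: interest £135.43; balance after payment £6,496.07.

£6,496.07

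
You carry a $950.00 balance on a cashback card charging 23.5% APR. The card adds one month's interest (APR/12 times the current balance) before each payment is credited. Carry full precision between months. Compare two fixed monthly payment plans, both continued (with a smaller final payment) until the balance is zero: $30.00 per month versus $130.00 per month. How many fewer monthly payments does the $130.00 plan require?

Monthly rate r = 23.5%/12 = 1.95833% = 0.0195833.
At $30.00/mo: n = ⌈−ln(1 − rB₀/P)/ln(1+r)⌉ = 50 payments (last $27.31); total interest = total paid − $950.00 = $547.31.
At $130.00/mo: 8 payments (last $125.30); total interest $85.30.
Payments saved = 50 − 8 = 42.

42 fewer payments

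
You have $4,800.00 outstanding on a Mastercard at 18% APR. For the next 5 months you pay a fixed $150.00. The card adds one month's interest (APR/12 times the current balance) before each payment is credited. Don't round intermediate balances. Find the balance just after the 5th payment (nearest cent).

$4,398.12

Monthly rate r = 18%/12 = 1.5% = 0.015.
Each month: B ← B·(1+r) − $150.00.
Month 1: interest $72.00; balance after payment $4,722.00.
Month 2: interest $70.83; balance after payment $4,642.83.
Month 3: interest $69.64; balance after payment $4,562.47.
Month 4: interest $68.44; balance after payment $4,480.91.
Month 5: interest $67.21; balance after payment $4,398.12.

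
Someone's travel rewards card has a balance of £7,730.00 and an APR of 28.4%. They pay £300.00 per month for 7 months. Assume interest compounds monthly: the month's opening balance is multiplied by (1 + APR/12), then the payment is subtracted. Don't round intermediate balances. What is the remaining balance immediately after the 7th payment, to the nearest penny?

£6,850.08

Monthly rate r = 28.4%/12 = 2.36667% = 0.0236667.
Each month: B ← B·(1+r) − £300.00.
Month 1: interest £182.94; balance after payment £7,612.94.
Month 2: interest £180.17; balance after payment £7,493.12.
Month 3: interest £177.34; balance after payment £7,370.45.
Month 4: interest £174.43; balance after payment £7,244.89.
Month 5: interest £171.46; balance after payment £7,116.35.
Month 6: interest £168.42; balance after payment £6,984.77.
Month 7: interest £165.31; balance after payment £6,850.08.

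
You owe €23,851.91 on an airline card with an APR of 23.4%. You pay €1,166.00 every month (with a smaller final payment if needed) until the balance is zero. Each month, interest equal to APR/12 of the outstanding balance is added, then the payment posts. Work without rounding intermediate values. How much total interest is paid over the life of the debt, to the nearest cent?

€6,881.25

Monthly rate r = 23.4%/12 = 1.95% = 0.0195.
Payoff takes n = ⌈−ln(1 − rB₀/P)/ln(1+r)⌉ = ⌈26.356⌉ = 27 payments; the last is €417.16.
Total paid = 26·€1,166.00 + €417.16 = €30,733.16.
Total interest = total paid − principal = €30,733.16 − €23,851.91 = €6,881.25.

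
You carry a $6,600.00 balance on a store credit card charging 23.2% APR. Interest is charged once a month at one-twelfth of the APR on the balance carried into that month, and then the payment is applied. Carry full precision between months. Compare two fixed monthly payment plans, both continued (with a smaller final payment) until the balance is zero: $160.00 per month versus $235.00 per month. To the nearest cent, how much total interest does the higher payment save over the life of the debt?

Monthly rate r = 23.2%/12 = 1.93333% = 0.0193333.
At $160.00/mo: n = ⌈−ln(1 − rB₀/P)/ln(1+r)⌉ = 84 payments (last $64.40); total interest = total paid − $6,600.00 = $6,744.40.
At $235.00/mo: 41 payments (last $209.74); total interest $3,009.74.
Interest saved = $6,744.40 − $3,009.74 = $3,734.66.

$3,734.66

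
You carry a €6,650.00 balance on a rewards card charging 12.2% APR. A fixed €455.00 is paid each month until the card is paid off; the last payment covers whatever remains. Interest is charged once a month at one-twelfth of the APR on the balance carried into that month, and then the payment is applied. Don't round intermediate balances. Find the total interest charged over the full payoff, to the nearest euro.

Monthly rate r = 12.2%/12 = 1.01667% = 0.0101667.
Payoff takes n = ⌈−ln(1 − rB₀/P)/ln(1+r)⌉ = ⌈15.903⌉ = 16 payments; the last is €410.93.
Total paid = 15·€455.00 + €410.93 = €7,235.93.
Total interest = total paid − principal = €7,235.93 − €6,650.00 = €585.93.

€586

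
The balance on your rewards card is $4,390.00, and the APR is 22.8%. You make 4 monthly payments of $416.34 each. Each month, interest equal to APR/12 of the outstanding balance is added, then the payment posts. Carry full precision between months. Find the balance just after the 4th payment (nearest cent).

$3,019.84

Monthly rate r = 22.8%/12 = 1.9% = 0.019.
Each month: B ← B·(1+r) − $416.34.
Month 1: interest $83.41; balance after payment $4,057.07.
Month 2: interest $77.08; balance after payment $3,717.81.
Month 3: interest $70.64; balance after payment $3,372.11.
Month 4: interest $64.07; balance after payment $3,019.84.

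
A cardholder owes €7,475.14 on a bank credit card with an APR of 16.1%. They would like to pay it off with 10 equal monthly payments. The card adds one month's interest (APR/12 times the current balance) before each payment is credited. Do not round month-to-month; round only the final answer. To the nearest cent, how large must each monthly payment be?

Monthly rate r = 16.1%/12 = 1.34167% = 0.0134167.
Level-payment amortization: P = B₀·r / (1 − (1+r)^(−n)) = 7475.14·0.0134167 / (1 − 1.01342^(−10)).
Denominator 1 − (1+r)^(−10) = 0.124775279.
P = 100.291 / 0.124775279 ≈ 803.78.

€803.78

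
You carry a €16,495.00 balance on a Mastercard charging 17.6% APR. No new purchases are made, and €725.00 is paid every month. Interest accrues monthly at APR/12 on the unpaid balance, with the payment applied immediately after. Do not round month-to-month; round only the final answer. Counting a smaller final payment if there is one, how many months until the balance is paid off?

Monthly rate r = 17.6%/12 = 1.46667% = 0.0146667.
Recurrence: B ← B·(1+r) − €725.00.
Month 1: interest €241.93; balance after payment €16,011.93.
Month 2: interest €234.84; balance after payment €15,521.77.
Closed form: n = −ln(1 − rB₀/P)/ln(1+r) = −ln(0.66631)/ln(1.01467) ≈ 27.885, so the balance reaches zero during payment 28.

28 months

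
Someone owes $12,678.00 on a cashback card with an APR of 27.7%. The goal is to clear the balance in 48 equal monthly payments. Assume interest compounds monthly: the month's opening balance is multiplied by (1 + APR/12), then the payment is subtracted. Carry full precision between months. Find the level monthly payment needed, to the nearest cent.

Monthly rate r = 27.7%/12 = 2.30833% = 0.0230833.
Level-payment amortization: P = B₀·r / (1 − (1+r)^(−n)) = 12678.00·0.0230833 / (1 − 1.02308^(−48)).
Denominator 1 − (1+r)^(−48) = 0.665595949.
P = 292.651 / 0.665595949 ≈ 439.68.

$439.68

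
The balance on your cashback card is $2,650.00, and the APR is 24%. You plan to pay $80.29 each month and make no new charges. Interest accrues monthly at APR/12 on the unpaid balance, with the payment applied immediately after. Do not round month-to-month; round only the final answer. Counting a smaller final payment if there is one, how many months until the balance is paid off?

Monthly rate r = 24%/12 = 2% = 0.02.
Recurrence: B ← B·(1+r) − $80.29.
Month 1: interest $53.00; balance after payment $2,622.71.
Month 2: interest $52.45; balance after payment $2,594.87.
Closed form: n = −ln(1 − rB₀/P)/ln(1+r) = −ln(0.33989)/ln(1.02) ≈ 54.494, so the balance reaches zero during payment 55.

55 payments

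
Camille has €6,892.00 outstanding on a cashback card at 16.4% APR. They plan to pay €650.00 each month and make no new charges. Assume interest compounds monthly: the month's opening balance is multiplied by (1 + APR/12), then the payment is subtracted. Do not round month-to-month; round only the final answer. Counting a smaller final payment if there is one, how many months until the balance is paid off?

Monthly rate r = 16.4%/12 = 1.36667% = 0.0136667.
Recurrence: B ← B·(1+r) − €650.00.
Month 1: interest €94.19; balance after payment €6,336.19.
Month 2: interest €86.59; balance after payment €5,772.79.
Closed form: n = −ln(1 − rB₀/P)/ln(1+r) = −ln(0.85509)/ln(1.01367) ≈ 11.533, so the balance reaches zero during payment 12.

12 payments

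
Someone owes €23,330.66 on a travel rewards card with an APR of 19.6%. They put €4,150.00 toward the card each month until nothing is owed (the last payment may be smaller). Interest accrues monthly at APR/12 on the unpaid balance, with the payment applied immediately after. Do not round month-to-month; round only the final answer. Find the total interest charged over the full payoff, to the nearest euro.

Monthly rate r = 19.6%/12 = 1.63333% = 0.0163333.
Payoff takes n = ⌈−ln(1 − rB₀/P)/ln(1+r)⌉ = ⌈5.945⌉ = 6 payments; the last is €3,923.32.
Total paid = 5·€4,150.00 + €3,923.32 = €24,673.32.
Total interest = total paid − principal = €24,673.32 − €23,330.66 = €1,342.66.

€1,343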